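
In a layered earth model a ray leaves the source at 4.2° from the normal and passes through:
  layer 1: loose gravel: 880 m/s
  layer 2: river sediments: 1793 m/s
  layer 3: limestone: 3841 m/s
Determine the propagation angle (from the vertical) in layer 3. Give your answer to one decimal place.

Snell's law across each interface conserves sin θ / V, so sin θ_3 = V_3·sin θ₁/V₁.
sin θ_3 = 3841 × sin 4.2° / 880 = 0.3197.
θ_3 = arcsin 0.3197 = 18.64°.

18.6°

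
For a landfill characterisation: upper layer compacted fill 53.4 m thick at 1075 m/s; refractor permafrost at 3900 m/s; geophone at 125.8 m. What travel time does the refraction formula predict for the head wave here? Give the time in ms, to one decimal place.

127.8 ms

t = x/V₂ + 2h·√(V₂²−V₁²)/(V₁V₂).
√(V₂²−V₁²) = √(3900²−1075²) = 3748.9 m/s; delay term = 2·53.4·3748.9/(1075·3900) = 0.09550 s.
t = 125.8/3900 + 0.09550 = 0.12776 s.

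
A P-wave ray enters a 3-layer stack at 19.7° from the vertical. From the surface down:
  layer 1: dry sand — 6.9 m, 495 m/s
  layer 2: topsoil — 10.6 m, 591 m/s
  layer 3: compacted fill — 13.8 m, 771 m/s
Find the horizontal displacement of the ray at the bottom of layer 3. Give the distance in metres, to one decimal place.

15.6 m

Apply Snell's law at each interface; in layer i the horizontal offset is hᵢ·tan θᵢ.
Layer 1: θ = 19.70°; offset = 6.9·tan 19.70° = 2.471 m.
Layer 2: sin θ = 591·sin 19.7°/495 = 0.4025, θ = 23.73°; offset = 10.6·tan 23.73° = 4.660 m.
Layer 3: sin θ = 771·sin 19.7°/495 = 0.5251, θ = 31.67°; offset = 13.8·tan 31.67° = 8.514 m.
Summing the layer offsets gives 15.645 m.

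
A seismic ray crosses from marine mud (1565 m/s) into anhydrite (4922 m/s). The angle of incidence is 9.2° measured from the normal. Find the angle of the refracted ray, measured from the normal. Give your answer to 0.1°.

sin θ₁/V₁ = sin θ₂/V₂ ⇒ sin θ₂ = 4922·sin 9.2°/1565 = 4922·0.1599/1565 = 0.5028.
θ₂ = sin⁻¹(0.5028) = 30.19° (from vertical).

30.2°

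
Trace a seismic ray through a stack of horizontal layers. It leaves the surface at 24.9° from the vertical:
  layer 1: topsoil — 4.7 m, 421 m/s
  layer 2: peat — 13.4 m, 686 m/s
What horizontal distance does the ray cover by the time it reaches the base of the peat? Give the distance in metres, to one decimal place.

14.8 m

Ray parameter p = sin 24.9° / 421 m/s = 1.0001e-03 s/m.
Layer 1: θ = 24.90°; offset = 4.7·tan 24.90° = 2.182 m.
Layer 2: sin θ = p·686 = 0.6861 → θ = 43.32°; offset = 13.4·tan 43.32° = 12.636 m.
Σ offsets = 14.818 m.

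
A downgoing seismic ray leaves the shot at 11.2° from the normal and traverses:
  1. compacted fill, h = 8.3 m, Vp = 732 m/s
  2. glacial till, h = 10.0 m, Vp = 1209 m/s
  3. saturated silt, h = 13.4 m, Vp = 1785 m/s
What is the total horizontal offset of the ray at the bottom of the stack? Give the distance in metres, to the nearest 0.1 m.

12.2 m

Ray parameter p = sin 11.2° / 732 m/s = 2.6535e-04 s/m.
Layer 1: θ = 11.20°; offset = 8.3·tan 11.20° = 1.643 m.
Layer 2: sin θ = p·1209 = 0.3208 → θ = 18.71°; offset = 10.0·tan 18.71° = 3.387 m.
Layer 3: sin θ = p·1785 = 0.4736 → θ = 28.27°; offset = 13.4·tan 28.27° = 7.206 m.
Total horizontal offset = 12.237 m.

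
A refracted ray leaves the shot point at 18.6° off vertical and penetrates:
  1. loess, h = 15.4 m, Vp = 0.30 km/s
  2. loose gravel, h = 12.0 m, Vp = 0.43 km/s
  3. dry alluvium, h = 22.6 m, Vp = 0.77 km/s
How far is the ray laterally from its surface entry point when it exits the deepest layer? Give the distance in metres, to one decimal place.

43.6 m

Apply Snell's law at each interface; in layer i the horizontal offset is hᵢ·tan θᵢ.
Layer 1: θ = 18.60°; offset = 15.4·tan 18.60° = 5.183 m.
Layer 2: sin θ = 0.43·sin 18.6°/0.30 = 0.4572, θ = 27.20°; offset = 12.0·tan 27.20° = 6.168 m.
Layer 3: sin θ = 0.77·sin 18.6°/0.30 = 0.8187, θ = 54.95°; offset = 22.6·tan 54.95° = 32.218 m.
Total horizontal offset = 43.569 m.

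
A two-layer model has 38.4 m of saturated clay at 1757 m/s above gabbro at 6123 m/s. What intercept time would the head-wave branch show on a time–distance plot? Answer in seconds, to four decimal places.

tᵢ = 2h·√(V₂²−V₁²)/(V₁V₂).
√(V₂²−V₁²) = √(6123²−1757²) = 5865.5 m/s.
tᵢ = 2·38.4·5865.5/(1757·6123) = 0.04187 s.

0.0419 s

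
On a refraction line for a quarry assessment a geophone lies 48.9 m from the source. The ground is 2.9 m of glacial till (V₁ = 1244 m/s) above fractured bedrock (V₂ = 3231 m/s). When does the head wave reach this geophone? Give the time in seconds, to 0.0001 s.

θ_c = arcsin(V₁/V₂) = arcsin(1244/3231) = 22.64°, cos θ_c = 0.9229.
Intercept time tᵢ = 2h cos θ_c / V₁ = 2·2.9·0.9229/1244 = 0.00430 s.
t = x/V₂ + tᵢ = 48.9/3231 + 0.00430 = 0.01944 s.

0.0194 s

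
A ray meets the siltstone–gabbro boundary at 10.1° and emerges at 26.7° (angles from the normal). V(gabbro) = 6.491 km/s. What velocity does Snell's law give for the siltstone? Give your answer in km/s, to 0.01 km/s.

2.53 km/s

Snell's law: sin 10.1°/V₁ = sin 26.7°/V₂.
V₁ = V₂·sin 10.1°/sin 26.7° = 6.491 × 0.3903 = 2.53 km/s.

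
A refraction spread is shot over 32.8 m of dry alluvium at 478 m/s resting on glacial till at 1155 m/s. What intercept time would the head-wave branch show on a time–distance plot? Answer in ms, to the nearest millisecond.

125 ms

θ_c = arcsin(V₁/V₂) = arcsin(478/1155) = 24.45°; cos θ_c = 0.9103.
tᵢ = 2h·cos θ_c / V₁ = 2·32.8·0.9103 / 478 = 0.12493 s.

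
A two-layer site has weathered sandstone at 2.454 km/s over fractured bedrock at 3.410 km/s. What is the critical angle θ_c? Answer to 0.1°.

At critical incidence the refracted ray runs along the interface (θ₂ = 90°), so sin θ_c = V₁/V₂.
θ_c = arcsin(2.454/3.410) = arcsin 0.7196 = 46.03°.

46.0°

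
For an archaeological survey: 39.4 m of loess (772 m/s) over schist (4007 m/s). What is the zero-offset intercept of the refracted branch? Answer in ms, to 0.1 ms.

θ_c = arcsin(V₁/V₂) = arcsin(772/4007) = 11.11°; cos θ_c = 0.9813.
tᵢ = 2h·cos θ_c / V₁ = 2·39.4·0.9813 / 772 = 0.10016 s.

100.2 ms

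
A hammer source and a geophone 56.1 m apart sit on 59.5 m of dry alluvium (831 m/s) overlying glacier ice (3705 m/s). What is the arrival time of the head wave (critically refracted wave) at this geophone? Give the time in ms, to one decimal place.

154.7 ms

θ_c = arcsin(V₁/V₂) = arcsin(831/3705) = 12.96°, cos θ_c = 0.9745.
Intercept time tᵢ = 2h cos θ_c / V₁ = 2·59.5·0.9745/831 = 0.13955 s.
t = x/V₂ + tᵢ = 56.1/3705 + 0.13955 = 0.15469 s.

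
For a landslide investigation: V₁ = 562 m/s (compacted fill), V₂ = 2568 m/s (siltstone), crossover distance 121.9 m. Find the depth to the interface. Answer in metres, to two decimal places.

x_cross = 2h·√((V₂+V₁)/(V₂−V₁)) → h = x_cross / (2·√((V₂+V₁)/(V₂−V₁))).
√((V₂+V₁)/(V₂−V₁)) = √((2568+562)/(2568−562)) = 1.2491.
h = 121.9 / (2·1.2491) = 48.79 m.

48.79 m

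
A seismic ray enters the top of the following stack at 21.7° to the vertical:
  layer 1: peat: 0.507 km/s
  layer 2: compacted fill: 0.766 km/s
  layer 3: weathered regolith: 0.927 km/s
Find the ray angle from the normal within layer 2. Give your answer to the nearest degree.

Ray parameter p = sin 21.7° / 0.507 = 7.2928e-01 s/km.
sin θ_2 = p·V_2 = 7.2928e-01 × 0.766 = 0.5586.
θ_2 = 33.96° from the vertical.

34°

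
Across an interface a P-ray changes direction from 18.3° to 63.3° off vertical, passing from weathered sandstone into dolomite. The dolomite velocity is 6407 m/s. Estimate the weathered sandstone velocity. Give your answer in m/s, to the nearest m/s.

sin 18.3° = 0.3140; sin 63.3° = 0.8934.
V₁ = V₂·(sin θ₁/sin θ₂) = 6407·(0.3140/0.8934) = 2251.86 m/s.

2252 m/s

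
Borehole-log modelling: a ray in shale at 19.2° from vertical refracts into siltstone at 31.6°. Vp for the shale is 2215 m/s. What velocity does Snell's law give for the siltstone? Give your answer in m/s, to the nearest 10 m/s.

3530 m/s

sin 19.2° = 0.3289; sin 31.6° = 0.5240.
V₂ = V₁·(sin θ₂/sin θ₁) = 2215·(0.5240/0.3289) = 3529.18 m/s.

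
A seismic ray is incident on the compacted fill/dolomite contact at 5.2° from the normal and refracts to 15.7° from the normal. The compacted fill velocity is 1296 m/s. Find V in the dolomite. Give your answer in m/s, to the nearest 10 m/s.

3870 m/s

Snell's law: sin 5.2°/V₁ = sin 15.7°/V₂.
V₂ = V₁·sin 15.7°/sin 5.2° = 1296 × 2.9857 = 3869.45 m/s.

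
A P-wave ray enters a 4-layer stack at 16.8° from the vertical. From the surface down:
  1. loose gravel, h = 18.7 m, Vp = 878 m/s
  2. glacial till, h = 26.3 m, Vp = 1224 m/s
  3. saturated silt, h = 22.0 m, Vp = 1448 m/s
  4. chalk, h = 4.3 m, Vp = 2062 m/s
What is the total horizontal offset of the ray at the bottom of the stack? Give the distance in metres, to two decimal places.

33.13 m

p = sin θ₁/V₁ = sin 16.8°/878 = 3.2919e-04 s/m is conserved through the stack.
Layer 1: θ = 16.80°; offset = 18.7·tan 16.80° = 5.6459 m.
Layer 2: sin θ = p·1224 = 0.4029 → θ = 23.76°; offset = 26.3·tan 23.76° = 11.5787 m.
Layer 3: sin θ = p·1448 = 0.4767 → θ = 28.47°; offset = 22.0·tan 28.47° = 11.9293 m.
Layer 4: sin θ = p·2062 = 0.6788 → θ = 42.75°; offset = 4.3·tan 42.75° = 3.9748 m.
Σ offsets = 33.1286 m.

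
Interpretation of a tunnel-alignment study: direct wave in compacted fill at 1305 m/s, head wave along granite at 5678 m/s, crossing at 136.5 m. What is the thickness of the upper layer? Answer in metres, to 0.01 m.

x_cross = 2h·√((V₂+V₁)/(V₂−V₁)) → h = x_cross / (2·√((V₂+V₁)/(V₂−V₁))).
√((V₂+V₁)/(V₂−V₁)) = √((5678+1305)/(5678−1305)) = 1.2637.
h = 136.5 / (2·1.2637) = 54.01 m.

54.01 m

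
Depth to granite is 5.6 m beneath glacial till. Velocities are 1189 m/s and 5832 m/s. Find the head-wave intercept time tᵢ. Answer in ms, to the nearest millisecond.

θ_c = arcsin(V₁/V₂) = arcsin(1189/5832) = 11.76°; cos θ_c = 0.9790.
tᵢ = 2h·cos θ_c / V₁ = 2·5.6·0.9790 / 1189 = 0.00922 s.

9 ms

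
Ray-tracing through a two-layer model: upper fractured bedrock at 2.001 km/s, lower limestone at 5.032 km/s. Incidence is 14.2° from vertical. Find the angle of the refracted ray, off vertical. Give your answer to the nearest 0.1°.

Snell's law: sin θ₂ = (V₂/V₁)·sin θ₁ = (5.032/2.001)·sin 14.2° = 0.6169.
θ₂ = sin⁻¹(0.6169) = 38.09° (from vertical).

38.1°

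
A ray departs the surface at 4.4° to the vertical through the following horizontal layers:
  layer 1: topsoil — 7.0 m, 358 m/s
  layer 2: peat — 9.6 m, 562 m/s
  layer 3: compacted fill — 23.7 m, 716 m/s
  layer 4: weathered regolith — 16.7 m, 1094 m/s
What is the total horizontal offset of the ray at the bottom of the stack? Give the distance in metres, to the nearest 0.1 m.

9.4 m

p = sin θ₁/V₁ = sin 4.4°/358 = 2.1430e-04 s/m is conserved through the stack.
Layer 1: θ = 4.40°; offset = 7.0·tan 4.40° = 0.539 m.
Layer 2: sin θ = p·562 = 0.1204 → θ = 6.92°; offset = 9.6·tan 6.92° = 1.165 m.
Layer 3: sin θ = p·716 = 0.1534 → θ = 8.83°; offset = 23.7·tan 8.83° = 3.680 m.
Layer 4: sin θ = p·1094 = 0.2344 → θ = 13.56°; offset = 16.7·tan 13.56° = 4.027 m.
Summing the layer offsets gives 9.411 m.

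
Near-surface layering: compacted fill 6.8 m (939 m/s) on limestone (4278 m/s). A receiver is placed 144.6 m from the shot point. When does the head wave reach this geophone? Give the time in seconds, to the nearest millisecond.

t = x/V₂ + 2h·√(V₂²−V₁²)/(V₁V₂).
√(V₂²−V₁²) = √(4278²−939²) = 4173.7 m/s; delay term = 2·6.8·4173.7/(939·4278) = 0.01413 s.
t = 144.6/4278 + 0.01413 = 0.04793 s.

0.048 s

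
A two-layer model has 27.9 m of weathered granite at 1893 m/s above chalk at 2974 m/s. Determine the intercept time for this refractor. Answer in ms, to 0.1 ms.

22.7 ms

tᵢ = 2h·√(V₂²−V₁²)/(V₁V₂).
√(V₂²−V₁²) = √(2974²−1893²) = 2293.7 m/s.
tᵢ = 2·27.9·2293.7/(1893·2974) = 0.02273 s.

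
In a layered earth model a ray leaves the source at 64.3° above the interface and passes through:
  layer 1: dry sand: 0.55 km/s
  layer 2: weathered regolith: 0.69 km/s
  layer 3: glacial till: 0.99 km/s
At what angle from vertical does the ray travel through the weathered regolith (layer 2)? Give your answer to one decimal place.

33.0°

From the normal: θ₁ = 90° − 64.3° = 25.7°.
Ray parameter p = sin 25.7° / 0.55 = 7.8847e-01 s/km.
sin θ_2 = p·V_2 = 7.8847e-01 × 0.69 = 0.5440.
θ_2 = arcsin 0.5440 = 32.96°.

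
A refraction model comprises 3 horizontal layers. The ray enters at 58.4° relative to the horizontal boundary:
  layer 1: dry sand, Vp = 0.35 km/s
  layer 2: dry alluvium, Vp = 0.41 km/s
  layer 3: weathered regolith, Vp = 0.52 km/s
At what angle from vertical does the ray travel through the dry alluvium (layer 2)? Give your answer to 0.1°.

From the normal: θ₁ = 90° − 58.4° = 31.6°.
Ray parameter p = sin 31.6° / 0.35 = 1.4971e+00 s/km.
sin θ_2 = p·V_2 = 1.4971e+00 × 0.41 = 0.6138.
θ_2 = arcsin 0.6138 = 37.87°.

37.9°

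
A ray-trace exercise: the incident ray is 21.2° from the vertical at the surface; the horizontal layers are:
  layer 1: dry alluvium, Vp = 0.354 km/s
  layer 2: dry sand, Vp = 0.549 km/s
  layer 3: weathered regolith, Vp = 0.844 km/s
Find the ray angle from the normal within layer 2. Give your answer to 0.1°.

Snell's law across each interface conserves sin θ / V, so sin θ_2 = V_2·sin θ₁/V₁.
sin θ_2 = 0.549 × sin 21.2° / 0.354 = 0.5608.
θ_2 = 34.11° from the vertical.

34.1°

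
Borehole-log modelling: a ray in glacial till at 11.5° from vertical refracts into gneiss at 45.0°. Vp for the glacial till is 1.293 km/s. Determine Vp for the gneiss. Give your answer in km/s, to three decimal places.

4.586 km/s

sin 11.5° = 0.1994; sin 45.0° = 0.7071.
V₂ = V₁·(sin θ₂/sin θ₁) = 1.293·(0.7071/0.1994) = 4.586 km/s.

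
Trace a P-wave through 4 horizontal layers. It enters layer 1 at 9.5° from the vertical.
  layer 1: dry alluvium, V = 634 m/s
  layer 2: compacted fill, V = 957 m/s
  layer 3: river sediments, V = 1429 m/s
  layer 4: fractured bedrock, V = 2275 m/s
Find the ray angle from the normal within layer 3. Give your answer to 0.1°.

Ray parameter p = sin 9.5° / 634 = 2.6033e-04 s/m.
sin θ_3 = p·V_3 = 2.6033e-04 × 1429 = 0.3720.
θ_3 = 21.84° from the vertical.

21.8°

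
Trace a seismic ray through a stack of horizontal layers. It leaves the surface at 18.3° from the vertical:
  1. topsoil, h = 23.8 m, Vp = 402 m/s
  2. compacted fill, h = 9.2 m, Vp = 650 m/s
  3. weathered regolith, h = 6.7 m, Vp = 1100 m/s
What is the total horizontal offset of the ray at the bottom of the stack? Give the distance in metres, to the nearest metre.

Apply Snell's law at each interface; in layer i the horizontal offset is hᵢ·tan θᵢ.
Layer 1: θ = 18.30°; offset = 23.8·tan 18.30° = 7.871 m.
Layer 2: sin θ = 650·sin 18.3°/402 = 0.5077, θ = 30.51°; offset = 9.2·tan 30.51° = 5.422 m.
Layer 3: sin θ = 1100·sin 18.3°/402 = 0.8592, θ = 59.23°; offset = 6.7·tan 59.23° = 11.251 m.
Total horizontal offset = 24.543 m.

25 m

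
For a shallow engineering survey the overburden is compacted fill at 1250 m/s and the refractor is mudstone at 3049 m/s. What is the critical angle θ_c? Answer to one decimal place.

24.2°

Critical incidence: sin θ_c = V₁/V₂ = 1250/3049 = 0.4100.
θ_c = arcsin 0.4100 = 24.20°.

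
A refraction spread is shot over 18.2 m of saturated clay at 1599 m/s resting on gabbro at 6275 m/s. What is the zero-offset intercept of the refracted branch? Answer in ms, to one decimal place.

22.0 ms

θ_c = arcsin(V₁/V₂) = arcsin(1599/6275) = 14.76°; cos θ_c = 0.9670.
tᵢ = 2h·cos θ_c / V₁ = 2·18.2·0.9670 / 1599 = 0.02201 s.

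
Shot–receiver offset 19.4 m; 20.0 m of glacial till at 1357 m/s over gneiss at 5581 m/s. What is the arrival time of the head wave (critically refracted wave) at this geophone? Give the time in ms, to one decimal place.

t = x/V₂ + 2h·√(V₂²−V₁²)/(V₁V₂).
√(V₂²−V₁²) = √(5581²−1357²) = 5413.5 m/s; delay term = 2·20.0·5413.5/(1357·5581) = 0.02859 s.
t = 19.4/5581 + 0.02859 = 0.03207 s.

32.1 ms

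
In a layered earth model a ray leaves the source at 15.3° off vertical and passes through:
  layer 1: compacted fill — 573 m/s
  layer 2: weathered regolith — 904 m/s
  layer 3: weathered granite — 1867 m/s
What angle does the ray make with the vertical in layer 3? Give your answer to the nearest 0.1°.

Snell's law across each interface conserves sin θ / V, so sin θ_3 = V_3·sin θ₁/V₁.
sin θ_3 = 1867 × sin 15.3° / 573 = 0.8598.
θ_3 = 59.29° from the vertical.

59.3°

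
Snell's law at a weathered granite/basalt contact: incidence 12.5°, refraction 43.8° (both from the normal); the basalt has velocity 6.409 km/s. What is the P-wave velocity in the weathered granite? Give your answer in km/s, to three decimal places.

Snell's law: sin 12.5°/V₁ = sin 43.8°/V₂.
V₁ = V₂·sin 12.5°/sin 43.8° = 6.409 × 0.3127 = 2.004 km/s.

2.004 km/s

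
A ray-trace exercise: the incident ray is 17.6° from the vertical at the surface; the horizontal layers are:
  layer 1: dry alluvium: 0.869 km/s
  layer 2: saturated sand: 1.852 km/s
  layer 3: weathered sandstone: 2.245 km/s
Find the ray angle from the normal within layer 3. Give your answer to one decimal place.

Snell's law across each interface conserves sin θ / V, so sin θ_3 = V_3·sin θ₁/V₁.
sin θ_3 = 2.245 × sin 17.6° / 0.869 = 0.7812.
θ_3 = 51.37° from the vertical.

51.4°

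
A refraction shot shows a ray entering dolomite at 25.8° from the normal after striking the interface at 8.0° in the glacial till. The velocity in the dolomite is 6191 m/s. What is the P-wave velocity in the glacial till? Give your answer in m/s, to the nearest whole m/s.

1980 m/s

sin 8.0° = 0.1392; sin 25.8° = 0.4352.
V₁ = V₂·(sin θ₁/sin θ₂) = 6191·(0.1392/0.4352) = 1979.69 m/s.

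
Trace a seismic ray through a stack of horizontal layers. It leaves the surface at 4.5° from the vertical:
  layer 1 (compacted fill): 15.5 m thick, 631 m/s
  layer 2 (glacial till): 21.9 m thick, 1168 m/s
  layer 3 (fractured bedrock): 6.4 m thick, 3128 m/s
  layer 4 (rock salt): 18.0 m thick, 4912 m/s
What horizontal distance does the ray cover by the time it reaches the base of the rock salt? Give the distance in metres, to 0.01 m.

21.02 m

Ray parameter p = sin 4.5° / 631 m/s = 1.2434e-04 s/m.
Layer 1: θ = 4.50°; offset = 15.5·tan 4.50° = 1.2199 m.
Layer 2: sin θ = p·1168 = 0.1452 → θ = 8.35°; offset = 21.9·tan 8.35° = 3.2146 m.
Layer 3: sin θ = p·3128 = 0.3889 → θ = 22.89°; offset = 6.4·tan 22.89° = 2.7019 m.
Layer 4: sin θ = p·4912 = 0.6108 → θ = 37.64°; offset = 18.0·tan 37.64° = 13.8842 m.
Σ offsets = 21.0207 m.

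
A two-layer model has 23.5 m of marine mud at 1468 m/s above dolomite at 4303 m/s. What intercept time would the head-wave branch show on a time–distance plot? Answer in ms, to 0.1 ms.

tᵢ = 2h·√(V₂²−V₁²)/(V₁V₂).
√(V₂²−V₁²) = √(4303²−1468²) = 4044.8 m/s.
tᵢ = 2·23.5·4044.8/(1468·4303) = 0.03010 s.

30.1 ms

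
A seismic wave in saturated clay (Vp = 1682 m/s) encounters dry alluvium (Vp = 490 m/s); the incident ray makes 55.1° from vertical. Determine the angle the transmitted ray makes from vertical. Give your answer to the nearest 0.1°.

13.8°

sin θ₁/V₁ = sin θ₂/V₂ ⇒ sin θ₂ = 490·sin 55.1°/1682 = 490·0.8202/1682 = 0.2389.
θ₂ = arcsin 0.2389 = 13.82° from the normal.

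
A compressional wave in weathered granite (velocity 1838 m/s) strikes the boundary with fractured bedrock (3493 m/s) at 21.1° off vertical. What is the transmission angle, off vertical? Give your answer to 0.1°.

43.2°

Snell's law: sin θ₂ = (V₂/V₁)·sin θ₁ = (3493/1838)·sin 21.1° = 0.6842.
θ₂ = sin⁻¹(0.6842) = 43.17° (from vertical).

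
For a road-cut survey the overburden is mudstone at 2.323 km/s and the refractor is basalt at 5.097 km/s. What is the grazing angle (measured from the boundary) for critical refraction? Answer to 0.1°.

At critical incidence the refracted ray runs along the interface (θ₂ = 90°), so sin θ_c = V₁/V₂.
θ_c = arcsin(2.323/5.097) = arcsin 0.4558 = 27.11°.
Measured from the interface: 90° − 27.11° = 62.89°.

62.9°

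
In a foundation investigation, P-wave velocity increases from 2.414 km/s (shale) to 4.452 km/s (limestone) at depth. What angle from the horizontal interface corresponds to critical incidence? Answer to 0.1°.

57.2°

At critical incidence the refracted ray runs along the interface (θ₂ = 90°), so sin θ_c = V₁/V₂.
θ_c = arcsin(2.414/4.452) = arcsin 0.5422 = 32.84°.
Measured from the interface: 90° − 32.84° = 57.16°.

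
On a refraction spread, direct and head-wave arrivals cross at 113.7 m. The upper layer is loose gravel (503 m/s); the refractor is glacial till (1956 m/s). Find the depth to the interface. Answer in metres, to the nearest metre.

44 m

h = (x_cross/2)·√((V₂−V₁)/(V₂+V₁)).
(V₂−V₁)/(V₂+V₁) = (1956−503)/(1956+503) = 0.5909; √ = 0.7687.
h = (113.7/2)·0.7687 = 43.70 m.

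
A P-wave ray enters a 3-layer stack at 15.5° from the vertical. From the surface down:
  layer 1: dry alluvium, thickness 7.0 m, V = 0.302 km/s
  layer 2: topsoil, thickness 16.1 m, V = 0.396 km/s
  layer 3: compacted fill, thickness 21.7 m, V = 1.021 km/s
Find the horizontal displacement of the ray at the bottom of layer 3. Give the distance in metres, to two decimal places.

53.70 m

Apply Snell's law at each interface; in layer i the horizontal offset is hᵢ·tan θᵢ.
Layer 1: θ = 15.50°; offset = 7.0·tan 15.50° = 1.9413 m.
Layer 2: sin θ = 0.396·sin 15.5°/0.302 = 0.3504, θ = 20.51°; offset = 16.1·tan 20.51° = 6.0237 m.
Layer 3: sin θ = 1.021·sin 15.5°/0.302 = 0.9035, θ = 64.62°; offset = 21.7·tan 64.62° = 45.7394 m.
Summing the layer offsets gives 53.7044 m.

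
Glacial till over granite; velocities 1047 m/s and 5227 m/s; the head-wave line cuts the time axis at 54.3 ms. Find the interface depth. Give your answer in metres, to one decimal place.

θ_c = arcsin(1047/5227) = 11.55°; cos θ_c = 0.9797.
tᵢ = 2h cos θ_c/V₁ ⇒ h = tᵢ·V₁/(2 cos θ_c) = 0.0543·1047/(2·0.9797) = 29.01 m.

29.0 m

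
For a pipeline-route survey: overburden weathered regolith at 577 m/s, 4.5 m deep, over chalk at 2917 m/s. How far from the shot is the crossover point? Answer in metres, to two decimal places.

x_cross = 2h·√((V₂+V₁)/(V₂−V₁)).
(V₂+V₁)/(V₂−V₁) = (2917+577)/(2917−577) = 1.4932; √ = 1.2220.
x_cross = 2·4.5·1.2220 = 11.00 m.

11.00 m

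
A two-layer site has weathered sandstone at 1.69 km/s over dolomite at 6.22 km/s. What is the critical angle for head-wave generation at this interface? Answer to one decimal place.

15.8°

At critical incidence the refracted ray runs along the interface (θ₂ = 90°), so sin θ_c = V₁/V₂.
θ_c = arcsin(1.69/6.22) = arcsin 0.2717 = 15.77°.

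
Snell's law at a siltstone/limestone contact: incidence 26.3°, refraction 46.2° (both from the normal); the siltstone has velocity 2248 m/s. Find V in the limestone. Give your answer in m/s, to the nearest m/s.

Snell's law: sin 26.3°/V₁ = sin 46.2°/V₂.
V₂ = V₁·sin 46.2°/sin 26.3° = 2248 × 1.6290 = 3661.98 m/s.

3662 m/s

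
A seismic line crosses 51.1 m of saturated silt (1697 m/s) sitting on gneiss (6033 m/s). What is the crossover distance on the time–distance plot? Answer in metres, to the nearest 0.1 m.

θ_c = arcsin(1697/6033) = 16.34°, so cos θ_c = 0.9596 and tᵢ = 2h cos θ_c/V₁ = 0.0578 s.
At crossover x/V₁ = x/V₂ + tᵢ ⇒ x = tᵢ/(1/V₁ − 1/V₂) = 0.05779/(5.8928e-04 − 1.6576e-04) = 136.46 m.

136.5 m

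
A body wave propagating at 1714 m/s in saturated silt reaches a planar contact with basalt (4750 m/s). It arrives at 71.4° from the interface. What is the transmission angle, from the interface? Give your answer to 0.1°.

Convert to the normal: θ₁ = 90° − 71.4° = 18.6°.
Snell's law: sin θ₂ = (V₂/V₁)·sin θ₁ = (4750/1714)·sin 18.6° = 0.8839.
θ₂ = arcsin 0.8839 = 62.12° from the normal.
From the interface: 90° − 62.12° = 27.88°.

27.9°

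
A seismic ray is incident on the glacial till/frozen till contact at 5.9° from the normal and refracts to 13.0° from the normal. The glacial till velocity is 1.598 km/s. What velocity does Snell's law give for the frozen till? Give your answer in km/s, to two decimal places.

sin 5.9° = 0.1028; sin 13.0° = 0.2250.
V₂ = V₁·(sin θ₂/sin θ₁) = 1.598·(0.2250/0.1028) = 3.50 km/s.

3.50 km/s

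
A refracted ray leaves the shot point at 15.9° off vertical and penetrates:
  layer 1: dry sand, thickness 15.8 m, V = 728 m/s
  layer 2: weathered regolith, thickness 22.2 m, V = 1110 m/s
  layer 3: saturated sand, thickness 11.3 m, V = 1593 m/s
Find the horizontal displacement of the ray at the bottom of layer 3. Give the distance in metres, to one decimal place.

Apply Snell's law at each interface; in layer i the horizontal offset is hᵢ·tan θᵢ.
Layer 1: θ = 15.90°; offset = 15.8·tan 15.90° = 4.501 m.
Layer 2: sin θ = 1110·sin 15.9°/728 = 0.4177, θ = 24.69°; offset = 22.2·tan 24.69° = 10.206 m.
Layer 3: sin θ = 1593·sin 15.9°/728 = 0.5995, θ = 36.83°; offset = 11.3·tan 36.83° = 8.463 m.
Total horizontal offset = 23.170 m.

23.2 m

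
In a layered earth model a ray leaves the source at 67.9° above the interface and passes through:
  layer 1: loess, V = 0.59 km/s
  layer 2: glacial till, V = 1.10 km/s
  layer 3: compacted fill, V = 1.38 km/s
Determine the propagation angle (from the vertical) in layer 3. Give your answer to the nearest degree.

62°

From the normal: θ₁ = 90° − 67.9° = 22.1°.
Snell's law across each interface conserves sin θ / V, so sin θ_3 = V_3·sin θ₁/V₁.
sin θ_3 = 1.38 × sin 22.1° / 0.59 = 0.8800.
θ_3 = arcsin 0.8800 = 61.64°.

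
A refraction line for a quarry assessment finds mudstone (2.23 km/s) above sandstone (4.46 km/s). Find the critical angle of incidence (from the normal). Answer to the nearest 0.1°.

At critical incidence the refracted ray runs along the interface (θ₂ = 90°), so sin θ_c = V₁/V₂.
θ_c = arcsin(2.23/4.46) = arcsin 0.5000 = 30.00°.

30.0°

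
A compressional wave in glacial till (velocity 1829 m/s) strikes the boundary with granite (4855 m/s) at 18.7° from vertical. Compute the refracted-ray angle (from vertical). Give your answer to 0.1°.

sin θ₁/V₁ = sin θ₂/V₂ ⇒ sin θ₂ = 4855·sin 18.7°/1829 = 4855·0.3206/1829 = 0.8511.
θ₂ = arcsin 0.8511 = 58.33° from the normal.

58.3°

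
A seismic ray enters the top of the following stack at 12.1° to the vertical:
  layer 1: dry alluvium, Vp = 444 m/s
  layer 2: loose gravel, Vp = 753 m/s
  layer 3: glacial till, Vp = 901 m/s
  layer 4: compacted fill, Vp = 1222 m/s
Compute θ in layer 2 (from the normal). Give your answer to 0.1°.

Ray parameter p = sin 12.1° / 444 = 4.7211e-04 s/m.
sin θ_2 = p·V_2 = 4.7211e-04 × 753 = 0.3555.
θ_2 = arcsin 0.3555 = 20.82°.

20.8°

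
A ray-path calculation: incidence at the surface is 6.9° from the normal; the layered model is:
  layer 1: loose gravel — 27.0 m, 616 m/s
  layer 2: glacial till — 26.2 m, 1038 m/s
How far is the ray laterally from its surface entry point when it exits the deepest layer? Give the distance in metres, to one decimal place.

8.7 m

Apply Snell's law at each interface; in layer i the horizontal offset is hᵢ·tan θᵢ.
Layer 1: θ = 6.90°; offset = 27.0·tan 6.90° = 3.267 m.
Layer 2: sin θ = 1038·sin 6.9°/616 = 0.2024, θ = 11.68°; offset = 26.2·tan 11.68° = 5.416 m.
Σ offsets = 8.683 m.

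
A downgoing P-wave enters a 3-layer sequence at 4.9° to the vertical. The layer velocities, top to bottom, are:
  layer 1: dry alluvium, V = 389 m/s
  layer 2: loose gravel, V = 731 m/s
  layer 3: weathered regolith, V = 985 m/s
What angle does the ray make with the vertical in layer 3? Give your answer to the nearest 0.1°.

12.5°

Ray parameter p = sin 4.9° / 389 = 2.1958e-04 s/m.
sin θ_3 = p·V_3 = 2.1958e-04 × 985 = 0.2163.
θ_3 = 12.49° from the vertical.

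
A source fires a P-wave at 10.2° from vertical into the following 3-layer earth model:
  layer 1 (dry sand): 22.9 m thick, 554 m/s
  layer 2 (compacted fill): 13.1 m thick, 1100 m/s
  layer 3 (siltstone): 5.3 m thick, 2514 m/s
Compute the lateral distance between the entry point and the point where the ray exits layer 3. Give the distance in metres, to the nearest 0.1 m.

16.2 m

Apply Snell's law at each interface; in layer i the horizontal offset is hᵢ·tan θᵢ.
Layer 1: θ = 10.20°; offset = 22.9·tan 10.20° = 4.120 m.
Layer 2: sin θ = 1100·sin 10.2°/554 = 0.3516, θ = 20.59°; offset = 13.1·tan 20.59° = 4.920 m.
Layer 3: sin θ = 2514·sin 10.2°/554 = 0.8036, θ = 53.47°; offset = 5.3·tan 53.47° = 7.156 m.
Σ offsets = 16.197 m.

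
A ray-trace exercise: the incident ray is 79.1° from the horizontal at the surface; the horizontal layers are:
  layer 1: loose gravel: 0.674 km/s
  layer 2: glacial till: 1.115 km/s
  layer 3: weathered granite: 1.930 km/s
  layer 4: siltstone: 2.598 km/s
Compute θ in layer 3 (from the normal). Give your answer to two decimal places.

32.78°

From the normal: θ₁ = 90° − 79.1° = 10.9°.
Snell's law across each interface conserves sin θ / V, so sin θ_3 = V_3·sin θ₁/V₁.
sin θ_3 = 1.930 × sin 10.9° / 0.674 = 0.5415.
θ_3 = 32.78° from the vertical.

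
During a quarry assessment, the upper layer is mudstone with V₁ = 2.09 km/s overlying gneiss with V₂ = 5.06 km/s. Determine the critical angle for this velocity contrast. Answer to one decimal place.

At critical incidence the refracted ray runs along the interface (θ₂ = 90°), so sin θ_c = V₁/V₂.
θ_c = arcsin(2.09/5.06) = arcsin 0.4130 = 24.40°.

24.4°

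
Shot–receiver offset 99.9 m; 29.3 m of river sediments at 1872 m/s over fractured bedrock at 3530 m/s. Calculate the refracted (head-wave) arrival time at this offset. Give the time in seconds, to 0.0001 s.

θ_c = arcsin(V₁/V₂) = arcsin(1872/3530) = 32.03°, cos θ_c = 0.8478.
Intercept time tᵢ = 2h cos θ_c / V₁ = 2·29.3·0.8478/1872 = 0.02654 s.
t = x/V₂ + tᵢ = 99.9/3530 + 0.02654 = 0.05484 s.

0.0548 s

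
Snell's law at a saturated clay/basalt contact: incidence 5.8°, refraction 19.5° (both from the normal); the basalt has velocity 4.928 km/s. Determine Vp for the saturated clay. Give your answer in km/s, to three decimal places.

1.492 km/s

Snell's law: sin 5.8°/V₁ = sin 19.5°/V₂.
V₁ = V₂·sin 5.8°/sin 19.5° = 4.928 × 0.3027 = 1.492 km/s.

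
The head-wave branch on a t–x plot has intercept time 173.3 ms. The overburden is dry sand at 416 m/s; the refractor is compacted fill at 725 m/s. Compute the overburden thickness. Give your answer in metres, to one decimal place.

44.0 m

h = tᵢ·V₁·V₂ / (2·√(V₂²−V₁²)).
√(V₂²−V₁²) = √(725² − 416²) = 593.8 m/s.
h = 0.1733 s × 416 × 725 / (2 × 593.8) = 44.01 m.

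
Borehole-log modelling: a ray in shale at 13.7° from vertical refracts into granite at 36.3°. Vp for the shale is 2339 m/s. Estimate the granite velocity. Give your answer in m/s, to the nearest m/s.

5847 m/s

Snell's law: sin 13.7°/V₁ = sin 36.3°/V₂.
V₂ = V₁·sin 36.3°/sin 13.7° = 2339 × 2.4997 = 5846.69 m/s.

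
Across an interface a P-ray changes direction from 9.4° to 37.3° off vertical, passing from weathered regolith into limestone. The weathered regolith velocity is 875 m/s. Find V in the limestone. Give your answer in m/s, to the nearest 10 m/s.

Snell's law: sin 9.4°/V₁ = sin 37.3°/V₂.
V₂ = V₁·sin 37.3°/sin 9.4° = 875 × 3.7103 = 3246.51 m/s.

3250 m/s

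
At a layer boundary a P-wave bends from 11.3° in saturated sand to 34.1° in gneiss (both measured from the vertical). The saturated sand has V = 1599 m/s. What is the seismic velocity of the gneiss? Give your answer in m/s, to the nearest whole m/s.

sin 11.3° = 0.1959; sin 34.1° = 0.5606.
V₂ = V₁·(sin θ₂/sin θ₁) = 1599·(0.5606/0.1959) = 4575.04 m/s.

4575 m/s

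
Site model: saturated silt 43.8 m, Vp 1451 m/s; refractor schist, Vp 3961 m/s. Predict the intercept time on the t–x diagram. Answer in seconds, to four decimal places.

tᵢ = 2h·√(V₂²−V₁²)/(V₁V₂).
√(V₂²−V₁²) = √(3961²−1451²) = 3685.7 m/s.
tᵢ = 2·43.8·3685.7/(1451·3961) = 0.05618 s.

0.0562 s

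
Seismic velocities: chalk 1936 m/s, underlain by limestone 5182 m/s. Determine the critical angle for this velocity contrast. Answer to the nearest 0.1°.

21.9°

Critical incidence: sin θ_c = V₁/V₂ = 1936/5182 = 0.3736.
θ_c = arcsin 0.3736 = 21.94°.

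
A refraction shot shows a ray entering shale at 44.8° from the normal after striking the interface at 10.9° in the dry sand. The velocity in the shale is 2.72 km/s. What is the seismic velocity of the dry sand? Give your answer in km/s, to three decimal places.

0.730 km/s

sin 10.9° = 0.1891; sin 44.8° = 0.7046.
V₁ = V₂·(sin θ₁/sin θ₂) = 2.72·(0.1891/0.7046) = 0.730 km/s.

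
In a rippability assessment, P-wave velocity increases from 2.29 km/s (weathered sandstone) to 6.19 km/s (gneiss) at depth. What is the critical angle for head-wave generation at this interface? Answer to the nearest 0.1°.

21.7°

At critical incidence the refracted ray runs along the interface (θ₂ = 90°), so sin θ_c = V₁/V₂.
θ_c = arcsin(2.29/6.19) = arcsin 0.3700 = 21.71°.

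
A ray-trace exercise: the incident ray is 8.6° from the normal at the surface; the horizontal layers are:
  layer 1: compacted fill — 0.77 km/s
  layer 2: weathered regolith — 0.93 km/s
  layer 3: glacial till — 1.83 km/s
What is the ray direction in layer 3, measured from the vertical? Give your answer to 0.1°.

Snell's law across each interface conserves sin θ / V, so sin θ_3 = V_3·sin θ₁/V₁.
sin θ_3 = 1.83 × sin 8.6° / 0.77 = 0.3554.
θ_3 = 20.82° from the vertical.

20.8°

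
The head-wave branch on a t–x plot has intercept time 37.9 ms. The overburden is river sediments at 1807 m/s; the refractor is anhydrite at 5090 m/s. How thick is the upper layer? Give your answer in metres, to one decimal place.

36.6 m

θ_c = arcsin(1807/5090) = 20.79°; cos θ_c = 0.9349.
tᵢ = 2h cos θ_c/V₁ ⇒ h = tᵢ·V₁/(2 cos θ_c) = 0.0379·1807/(2·0.9349) = 36.63 m.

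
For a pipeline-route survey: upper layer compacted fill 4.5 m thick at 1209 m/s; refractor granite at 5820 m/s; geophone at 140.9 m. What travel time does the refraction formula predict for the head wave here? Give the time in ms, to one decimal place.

θ_c = arcsin(V₁/V₂) = arcsin(1209/5820) = 11.99°, cos θ_c = 0.9782.
Intercept time tᵢ = 2h cos θ_c / V₁ = 2·4.5·0.9782/1209 = 0.00728 s.
t = x/V₂ + tᵢ = 140.9/5820 + 0.00728 = 0.03149 s.

31.5 ms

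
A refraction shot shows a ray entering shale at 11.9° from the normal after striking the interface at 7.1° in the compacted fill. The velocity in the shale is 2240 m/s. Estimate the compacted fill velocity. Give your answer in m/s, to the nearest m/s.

1343 m/s

sin 7.1° = 0.1236; sin 11.9° = 0.2062.
V₁ = V₂·(sin θ₁/sin θ₂) = 2240·(0.1236/0.2062) = 1342.69 m/s.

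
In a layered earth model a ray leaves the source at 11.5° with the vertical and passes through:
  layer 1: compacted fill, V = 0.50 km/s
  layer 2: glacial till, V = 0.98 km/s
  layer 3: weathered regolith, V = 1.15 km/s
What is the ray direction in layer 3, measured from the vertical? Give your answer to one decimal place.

27.3°

Snell's law across each interface conserves sin θ / V, so sin θ_3 = V_3·sin θ₁/V₁.
sin θ_3 = 1.15 × sin 11.5° / 0.50 = 0.4585.
θ_3 = arcsin 0.4585 = 27.29°.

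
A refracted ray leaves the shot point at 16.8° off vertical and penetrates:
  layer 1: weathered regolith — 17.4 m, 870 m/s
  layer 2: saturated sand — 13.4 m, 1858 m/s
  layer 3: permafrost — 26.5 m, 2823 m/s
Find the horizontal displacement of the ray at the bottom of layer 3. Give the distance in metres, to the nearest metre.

87 m

Ray parameter p = sin 16.8° / 870 m/s = 3.3222e-04 s/m.
Layer 1: θ = 16.80°; offset = 17.4·tan 16.80° = 5.253 m.
Layer 2: sin θ = p·1858 = 0.6173 → θ = 38.12°; offset = 13.4·tan 38.12° = 10.513 m.
Layer 3: sin θ = p·2823 = 0.9379 → θ = 69.69°; offset = 26.5·tan 69.69° = 71.619 m.
Total horizontal offset = 87.386 m.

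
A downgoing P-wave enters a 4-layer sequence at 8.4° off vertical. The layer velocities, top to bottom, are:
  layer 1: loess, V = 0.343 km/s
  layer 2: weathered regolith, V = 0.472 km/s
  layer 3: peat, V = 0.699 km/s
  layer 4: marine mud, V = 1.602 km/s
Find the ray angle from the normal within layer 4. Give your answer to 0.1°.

43.0°

Snell's law across each interface conserves sin θ / V, so sin θ_4 = V_4·sin θ₁/V₁.
sin θ_4 = 1.602 × sin 8.4° / 0.343 = 0.6823.
θ_4 = 43.02° from the vertical.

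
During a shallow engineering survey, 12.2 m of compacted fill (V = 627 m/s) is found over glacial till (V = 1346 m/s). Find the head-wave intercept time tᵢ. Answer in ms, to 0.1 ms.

34.4 ms

θ_c = arcsin(V₁/V₂) = arcsin(627/1346) = 27.76°; cos θ_c = 0.8849.
tᵢ = 2h·cos θ_c / V₁ = 2·12.2·0.8849 / 627 = 0.03444 s.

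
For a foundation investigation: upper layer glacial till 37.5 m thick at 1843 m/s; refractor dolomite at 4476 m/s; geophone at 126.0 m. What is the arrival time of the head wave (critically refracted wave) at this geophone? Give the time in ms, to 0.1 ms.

t = x/V₂ + 2h·√(V₂²−V₁²)/(V₁V₂).
√(V₂²−V₁²) = √(4476²−1843²) = 4079.0 m/s; delay term = 2·37.5·4079.0/(1843·4476) = 0.03708 s.
t = 126.0/4476 + 0.03708 = 0.06523 s.

65.2 ms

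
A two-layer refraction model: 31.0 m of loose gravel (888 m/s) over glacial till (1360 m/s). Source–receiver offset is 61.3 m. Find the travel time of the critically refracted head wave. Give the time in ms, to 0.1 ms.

θ_c = arcsin(V₁/V₂) = arcsin(888/1360) = 40.76°, cos θ_c = 0.7574.
Intercept time tᵢ = 2h cos θ_c / V₁ = 2·31.0·0.7574/888 = 0.05288 s.
t = x/V₂ + tᵢ = 61.3/1360 + 0.05288 = 0.09796 s.

98.0 ms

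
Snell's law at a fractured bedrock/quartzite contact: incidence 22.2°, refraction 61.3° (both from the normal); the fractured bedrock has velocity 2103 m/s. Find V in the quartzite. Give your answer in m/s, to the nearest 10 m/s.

sin 22.2° = 0.3778; sin 61.3° = 0.8771.
V₂ = V₁·(sin θ₂/sin θ₁) = 2103·(0.8771/0.3778) = 4882.05 m/s.

4880 m/s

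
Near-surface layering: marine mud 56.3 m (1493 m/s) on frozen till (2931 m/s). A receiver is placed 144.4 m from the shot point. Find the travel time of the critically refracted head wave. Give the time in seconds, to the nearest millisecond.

0.114 s

t = x/V₂ + 2h·√(V₂²−V₁²)/(V₁V₂).
√(V₂²−V₁²) = √(2931²−1493²) = 2522.2 m/s; delay term = 2·56.3·2522.2/(1493·2931) = 0.06490 s.
t = 144.4/2931 + 0.06490 = 0.11417 s.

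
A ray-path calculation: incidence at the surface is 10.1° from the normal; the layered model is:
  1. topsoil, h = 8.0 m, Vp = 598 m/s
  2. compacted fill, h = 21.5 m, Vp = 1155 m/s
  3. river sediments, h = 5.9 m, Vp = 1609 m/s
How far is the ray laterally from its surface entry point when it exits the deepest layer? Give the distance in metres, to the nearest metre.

Apply Snell's law at each interface; in layer i the horizontal offset is hᵢ·tan θᵢ.
Layer 1: θ = 10.10°; offset = 8.0·tan 10.10° = 1.425 m.
Layer 2: sin θ = 1155·sin 10.1°/598 = 0.3387, θ = 19.80°; offset = 21.5·tan 19.80° = 7.740 m.
Layer 3: sin θ = 1609·sin 10.1°/598 = 0.4718, θ = 28.15°; offset = 5.9·tan 28.15° = 3.157 m.
Summing the layer offsets gives 12.322 m.

12 m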